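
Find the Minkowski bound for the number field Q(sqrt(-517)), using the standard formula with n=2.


d = -517, d mod 4 = 3, so disc(K) = 4d = -2068; |disc(K)| = 2068
Imaginary quadratic field, so n = 2, s = r2 = 1, r1 = 0
M = (n!/n^n) * (4/pi)^s * sqrt(|disc(K)|) = (2!/2^2) * (4/pi)^1 * sqrt(2068)
= 0.5 * 1.273240 * 45.475268
= 28.9505

28.9505


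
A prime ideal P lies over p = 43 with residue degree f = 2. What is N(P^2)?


N(P^a) = p^(a*f)
= 43^(2*2)
= 43^4
= 3418801

3418801


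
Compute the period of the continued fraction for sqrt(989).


Run the CF algorithm for sqrt(989).
a_0 = floor(sqrt(989)) = 31; set m_0=0, q_0=1.
Recurrence: m' = q*a - m,  q' = (d - m'^2)/q,  a' = floor((a_0 + m')/q').
  step 1: m=31, q=28, a=2
  step 2: m=25, q=13, a=4
  step 3: m=27, q=20, a=2
  step 4: m=13, q=41, a=1
  step 5: m=28, q=5, a=11
  step 6: m=27, q=52, a=1
  step 7: m=25, q=7, a=8
  step 8: m=31, q=4, a=15
  step 9: m=29, q=37, a=1
  step 10: m=8, q=25, a=1
  step 11: m=17, q=28, a=1
  step 12: m=11, q=31, a=1
  step 13: m=20, q=19, a=2
  step 14: m=18, q=35, a=1
  step 15: m=17, q=20, a=2
  step 16: m=23, q=23, a=2
  step 17: m=23, q=20, a=2
  step 18: m=17, q=35, a=1
  step 19: m=18, q=19, a=2
  step 20: m=20, q=31, a=1
  step 21: m=11, q=28, a=1
  step 22: m=17, q=25, a=1
  step 23: m=8, q=37, a=1
  step 24: m=29, q=4, a=15
  step 25: m=31, q=7, a=8
  step 26: m=25, q=52, a=1
  step 27: m=27, q=5, a=11
  step 28: m=28, q=41, a=1
  step 29: m=13, q=20, a=2
  step 30: m=27, q=13, a=4
  step 31: m=25, q=28, a=2
  step 32: m=31, q=1, a=62
a_32 = 2*a_0 = 62, so the period closes here.
sqrt(989) = [31; 2, 4, 2, 1, 11, 1, 8, 15, 1, 1, 1, 1, 2, 1, 2, 2, 2, 1, 2, 1, 1, 1, 1, 15, 8, 1, 11, 1, 2, 4, 2, 62]
Period length = 32

32


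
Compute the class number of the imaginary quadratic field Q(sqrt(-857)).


K = Q(sqrt(-857)). d mod 4 = 3, so D = disc(K) = 4d = -3428
h(K) equals the number of primitive reduced positive-definite forms (a, b, c) = a*x^2 + b*x*y + c*y^2 with b^2 - 4ac = D,
where reduced means |b| <= a <= c, with b >= 0 whenever |b| = a or a = c, and primitive means gcd(a, b, c) = 1.
Reduced forces 3a^2 <= |D| = 3428, so 1 <= a <= 33; b must have the parity of D, and c = (b^2 - D)/(4a) must be an integer >= a.
Enumerate a = 1..33, b in [-a, a]:
  a=1: (1, 0, 857)  [1]
  a=2: (2, 2, 429)  [1]
  a=3: (3, -2, 286), (3, 2, 286)  [2]
  a=4..5: none
  a=6: (6, -2, 143), (6, 2, 143)  [2]
  a=7: (7, -4, 123), (7, 4, 123)  [2]
  a=8: none
  a=9: (9, -8, 97), (9, 8, 97)  [2]
  a=10: none
  a=11: (11, -2, 78), (11, 2, 78)  [2]
  a=12: none
  a=13: (13, -2, 66), (13, 2, 66)  [2]
  a=14: (14, -10, 63), (14, 10, 63)  [2]
  a=15..17: none
  a=18: (18, -10, 49), (18, 10, 49)  [2]
  a=19: (19, -12, 47), (19, 12, 47)  [2]
  a=20: none
  a=21: (21, -10, 42), (21, -4, 41), (21, 4, 41), (21, 10, 42)  [4]
  a=22: (22, -2, 39), (22, 2, 39)  [2]
  a=23..25: none
  a=26: (26, -2, 33), (26, 2, 33)  [2]
  a=27: (27, -26, 38), (27, 26, 38)  [2]
  a=28: none
  a=29: (29, -20, 33), (29, 20, 33)  [2]
  a=30..33: none
Total reduced forms: 1 + 1 + 2 + 2 + 2 + 2 + 2 + 2 + 2 + 2 + 2 + 4 + 2 + 2 + 2 + 2 = 32
h = 32

32


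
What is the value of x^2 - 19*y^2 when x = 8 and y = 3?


x^2 - d*y^2
= 8^2 - 19*3^2
= 64 - 171
= -107

-107


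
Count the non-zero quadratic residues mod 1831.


For prime p, the number of non-zero quadratic residues is (p-1)/2.
= (1831-1)/2
= 915

915


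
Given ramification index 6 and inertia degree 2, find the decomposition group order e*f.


|D_P| = e * f
= 6 * 2
= 12

12


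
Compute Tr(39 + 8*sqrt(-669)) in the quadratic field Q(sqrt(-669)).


Tr(a + b*sqrt(d)) = (a + b*sqrt(d)) + (a - b*sqrt(d)) = 2a
= 2 * (39)
= 78

78


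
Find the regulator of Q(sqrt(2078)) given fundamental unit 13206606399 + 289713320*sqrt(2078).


epsilon = 13206606399 + 289713320*sqrt(2078)
= 2.6413e+10
R = ln(2.6413e+10)
= 23.9971

23.9971


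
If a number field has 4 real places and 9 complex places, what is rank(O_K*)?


By Dirichlet's unit theorem:
rank = r1 + r2 - 1
= 4 + 9 - 1
= 12

12


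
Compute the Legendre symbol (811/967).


p = 967 is prime, so compute (811/967) with the reciprocity algorithm (Jacobi-symbol steps: pull out 2s via (2/n), flip via reciprocity, reduce):
  reciprocity: (811/967) -> -(967/811)
  reduce: (156/811)
  pull out 2: (2/811) = -1  (since 811 mod 8 = 3)
  pull out 2: (2/811) = -1  (since 811 mod 8 = 3)
  reciprocity: (39/811) -> -(811/39)
  reduce: (31/39)
  reciprocity: (31/39) -> -(39/31)
  reduce: (8/31)
  pull out 2: (2/31) = +1  (since 31 mod 8 = 7)
  pull out 2: (2/31) = +1  (since 31 mod 8 = 7)
  pull out 2: (2/31) = +1  (since 31 mod 8 = 7)
  (1/31) = 1
Product of signs = -1
(811/967) = -1

-1


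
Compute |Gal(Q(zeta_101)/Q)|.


|Gal(Q(zeta_101)/Q)| = phi(101)
= 100

100


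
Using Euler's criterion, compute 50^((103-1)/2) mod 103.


p = 103 is prime and the exponent is (p-1)/2 = 51, so by Euler's criterion 50^51 = (50/103) = +1 or -1 mod 103.
Compute by square-and-multiply:
  51 = 32 + 16 + 2 + 1 (binary 110011)
  Repeated squaring mod 103: 50^1 = 50, 50^2 = 28, 50^4 = 63, 50^8 = 55, 50^16 = 38, 50^32 = 2
  50^51 = 50^32 * 50^16 * 50^2 * 50^1 = 2 * 38 * 28 * 50 mod 103
    2 * 38 = 76 = 76 mod 103
    76 * 28 = 2128 = 68 mod 103
    68 * 50 = 3400 = 1 mod 103
  50^51 = 1 mod 103
Result 1: 50 is a quadratic residue mod 103.
50^51 mod 103 = 1

1


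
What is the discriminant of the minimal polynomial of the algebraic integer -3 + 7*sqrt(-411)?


The element -3 + 7*sqrt(-411) has minimal polynomial:
x^2 + 6*x + 20148
Discriminant = (6)^2 - 4*(20148)
= 36 - 80592
= -80556

-80556


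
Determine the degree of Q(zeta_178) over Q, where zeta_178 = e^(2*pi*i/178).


The degree equals Euler's totient phi(178).
178 = 2 * 89
phi(178) = 88

88


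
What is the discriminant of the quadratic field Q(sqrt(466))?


For K = Q(sqrt(d)) with d squarefree: disc(K) = d if d = 1 mod 4, and disc(K) = 4d if d = 2 or 3 mod 4.
Here d = 466, and d mod 4 = 2.
d = 2 mod 4, not 1 (O_K = Z[sqrt(d)]), so disc(K) = 4d = 4 * (466) = 1864

1864


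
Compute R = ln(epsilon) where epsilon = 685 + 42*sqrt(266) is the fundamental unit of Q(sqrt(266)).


epsilon = 685 + 42*sqrt(266)
= 1369.9993
R = ln(1369.9993)
= 7.2226

7.2226


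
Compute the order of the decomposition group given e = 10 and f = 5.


|D_P| = e * f
= 10 * 5
= 50

50


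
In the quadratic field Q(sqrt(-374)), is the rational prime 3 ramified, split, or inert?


K = Q(sqrt(-374)). Since d mod 4 = 2, disc(K) = -1496.
Check p | disc: -1496 mod 3 = 1.
p does not divide disc. Compute Legendre symbol (d/p):
1^((3-1)/2) mod 3 = 1
(d/p) = 1, so p splits: (p) = P*P' with e=1, f=1, g=2.
Therefore p is split.

split


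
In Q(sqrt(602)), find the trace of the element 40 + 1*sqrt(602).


Tr(a + b*sqrt(d)) = (a + b*sqrt(d)) + (a - b*sqrt(d)) = 2a
= 2 * (40)
= 80

80


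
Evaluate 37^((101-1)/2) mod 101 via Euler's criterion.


p = 101 is prime and the exponent is (p-1)/2 = 50, so by Euler's criterion 37^50 = (37/101) = +1 or -1 mod 101.
Compute by square-and-multiply:
  50 = 32 + 16 + 2 (binary 110010)
  Repeated squaring mod 101: 37^1 = 37, 37^2 = 56, 37^4 = 5, 37^8 = 25, 37^16 = 19, 37^32 = 58
  37^50 = 37^32 * 37^16 * 37^2 = 58 * 19 * 56 mod 101
    58 * 19 = 1102 = 92 mod 101
    92 * 56 = 5152 = 1 mod 101
  37^50 = 1 mod 101
Result 1: 37 is a quadratic residue mod 101.
37^50 mod 101 = 1

1


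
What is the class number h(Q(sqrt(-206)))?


K = Q(sqrt(-206)). d mod 4 = 2, so D = disc(K) = 4d = -824
h(K) equals the number of primitive reduced positive-definite forms (a, b, c) = a*x^2 + b*x*y + c*y^2 with b^2 - 4ac = D,
where reduced means |b| <= a <= c, with b >= 0 whenever |b| = a or a = c, and primitive means gcd(a, b, c) = 1.
Reduced forces 3a^2 <= |D| = 824, so 1 <= a <= 16; b must have the parity of D, and c = (b^2 - D)/(4a) must be an integer >= a.
Enumerate a = 1..16, b in [-a, a]:
  a=1: (1, 0, 206)  [1]
  a=2: (2, 0, 103)  [1]
  a=3: (3, -2, 69), (3, 2, 69)  [2]
  a=4: none
  a=5: (5, -4, 42), (5, 4, 42)  [2]
  a=6: (6, -4, 35), (6, 4, 35)  [2]
  a=7: (7, -4, 30), (7, 4, 30)  [2]
  a=8: none
  a=9: (9, -2, 23), (9, 2, 23)  [2]
  a=10: (10, -4, 21), (10, 4, 21)  [2]
  a=11: (11, -10, 21), (11, 10, 21)  [2]
  a=12..13: none
  a=14: (14, -4, 15), (14, 4, 15)  [2]
  a=15: (15, -14, 17), (15, 14, 17)  [2]
  a=16: none
Total reduced forms: 1 + 1 + 2 + 2 + 2 + 2 + 2 + 2 + 2 + 2 + 2 = 20
h = 20

20


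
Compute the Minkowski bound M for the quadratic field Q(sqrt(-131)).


d = -131, d mod 4 = 1, so disc(K) = d = -131; |disc(K)| = 131
Imaginary quadratic field, so n = 2, s = r2 = 1, r1 = 0
M = (n!/n^n) * (4/pi)^s * sqrt(|disc(K)|) = (2!/2^2) * (4/pi)^1 * sqrt(131)
= 0.5 * 1.273240 * 11.445523
= 7.2864

7.2864


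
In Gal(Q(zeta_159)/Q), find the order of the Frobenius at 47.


The Frobenius at p in Gal(Q(zeta_n)/Q) = (Z/nZ)* is the class of p, so its order is ord_159(47), the smallest k >= 1 with 47^k = 1 mod 159.
n = 159 = 3 * 53, phi(159) = 104; the order divides phi(n).
Divisors of 104: 1, 2, 4, 8, 13, 26, 52, 104
Repeated squaring mod 159: 47^1 = 47, 47^2 = 142, 47^4 = 130, 47^8 = 46, 47^16 = 49, 47^32 = 16, 47^64 = 97
Test divisors in increasing order:
  k=1: 47^1 = 47 mod 159
  k=2: 47^2 = 142 mod 159
  k=4: 47^4 = 130 mod 159
  k=8: 47^8 = 46 mod 159
  k=13: 47^13 = 46 * 130 * 47 = 107 mod 159
  k=26: 47^26 = 49 * 46 * 142 = 1 mod 159  <- first divisor giving 1
Order = 26

26


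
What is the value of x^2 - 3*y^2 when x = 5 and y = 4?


x^2 - d*y^2
= 5^2 - 3*4^2
= 25 - 48
= -23

-23


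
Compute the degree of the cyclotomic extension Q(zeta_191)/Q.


The degree equals Euler's totient phi(191).
191 = 191
phi(191) = 190

190


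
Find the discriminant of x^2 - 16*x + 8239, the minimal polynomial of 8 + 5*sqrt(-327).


The element 8 + 5*sqrt(-327) has minimal polynomial:
x^2 - 16*x + 8239
Discriminant = (-16)^2 - 4*(8239)
= 256 - 32956
= -32700

-32700


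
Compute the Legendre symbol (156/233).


p = 233 is prime, so compute (156/233) with the reciprocity algorithm (Jacobi-symbol steps: pull out 2s via (2/n), flip via reciprocity, reduce):
  pull out 2: (2/233) = +1  (since 233 mod 8 = 1)
  pull out 2: (2/233) = +1  (since 233 mod 8 = 1)
  reciprocity: (39/233) -> +(233/39)
  reduce: (38/39)
  pull out 2: (2/39) = +1  (since 39 mod 8 = 7)
  reciprocity: (19/39) -> -(39/19)
  reduce: (1/19)
  (1/19) = 1
Product of signs = -1
(156/233) = -1

-1


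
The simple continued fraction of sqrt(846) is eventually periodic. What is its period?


Run the CF algorithm for sqrt(846).
a_0 = floor(sqrt(846)) = 29; set m_0=0, q_0=1.
Recurrence: m' = q*a - m,  q' = (d - m'^2)/q,  a' = floor((a_0 + m')/q').
  step 1: m=29, q=5, a=11
  step 2: m=26, q=34, a=1
  step 3: m=8, q=23, a=1
  step 4: m=15, q=27, a=1
  step 5: m=12, q=26, a=1
  step 6: m=14, q=25, a=1
  step 7: m=11, q=29, a=1
  step 8: m=18, q=18, a=2
  step 9: m=18, q=29, a=1
  step 10: m=11, q=25, a=1
  step 11: m=14, q=26, a=1
  step 12: m=12, q=27, a=1
  step 13: m=15, q=23, a=1
  step 14: m=8, q=34, a=1
  step 15: m=26, q=5, a=11
  step 16: m=29, q=1, a=58
a_16 = 2*a_0 = 58, so the period closes here.
sqrt(846) = [29; 11, 1, 1, 1, 1, 1, 1, 2, 1, 1, 1, 1, 1, 1, 11, 58]
Period length = 16

16


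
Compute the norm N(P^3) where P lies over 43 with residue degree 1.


N(P^a) = p^(a*f)
= 43^(3*1)
= 43^3
= 79507

79507


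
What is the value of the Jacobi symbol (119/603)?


Compute (119/603) via quadratic reciprocity:
  reciprocity: (119/603) -> -(603/119)
  reduce: (8/119)
  pull out 2: (2/119) = +1  (since 119 mod 8 = 7)
  pull out 2: (2/119) = +1  (since 119 mod 8 = 7)
  pull out 2: (2/119) = +1  (since 119 mod 8 = 7)
  (1/119) = 1
Product of signs = -1

-1


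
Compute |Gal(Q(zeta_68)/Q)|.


|Gal(Q(zeta_68)/Q)| = phi(68)
= 32

32


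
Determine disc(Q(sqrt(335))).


For K = Q(sqrt(d)) with d squarefree: disc(K) = d if d = 1 mod 4, and disc(K) = 4d if d = 2 or 3 mod 4.
Here d = 335, and d mod 4 = 3.
d = 3 mod 4, not 1 (O_K = Z[sqrt(d)]), so disc(K) = 4d = 4 * (335) = 1340

1340


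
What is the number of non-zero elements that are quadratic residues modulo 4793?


For prime p, the number of non-zero quadratic residues is (p-1)/2.
= (4793-1)/2
= 2396

2396


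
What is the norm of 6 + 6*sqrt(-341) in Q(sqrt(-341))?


N(a + b*sqrt(d)) = a^2 - d*b^2
= (6)^2 - (-341)*(6)^2
= 36 + 12276
= 12312

12312


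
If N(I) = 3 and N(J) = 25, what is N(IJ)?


N(IJ) = N(I) * N(J)
= 3 * 25
= 75

75


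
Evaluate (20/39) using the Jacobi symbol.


Compute (20/39) via quadratic reciprocity:
  pull out 2: (2/39) = +1  (since 39 mod 8 = 7)
  pull out 2: (2/39) = +1  (since 39 mod 8 = 7)
  reciprocity: (5/39) -> +(39/5)
  reduce: (4/5)
  pull out 2: (2/5) = -1  (since 5 mod 8 = 5)
  pull out 2: (2/5) = -1  (since 5 mod 8 = 5)
  (1/5) = 1
Product of signs = 1

1


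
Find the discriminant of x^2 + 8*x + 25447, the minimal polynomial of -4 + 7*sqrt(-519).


The element -4 + 7*sqrt(-519) has minimal polynomial:
x^2 + 8*x + 25447
Discriminant = (8)^2 - 4*(25447)
= 64 - 101788
= -101724

-101724


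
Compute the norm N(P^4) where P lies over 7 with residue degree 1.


N(P^a) = p^(a*f)
= 7^(4*1)
= 7^4
= 2401

2401


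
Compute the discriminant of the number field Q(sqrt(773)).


For K = Q(sqrt(d)) with d squarefree: disc(K) = d if d = 1 mod 4, and disc(K) = 4d if d = 2 or 3 mod 4.
Here d = 773, and d mod 4 = 1.
d = 1 mod 4 (O_K = Z[(1+sqrt(d))/2]), so disc(K) = d = 773

773


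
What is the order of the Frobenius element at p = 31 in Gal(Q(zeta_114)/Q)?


The Frobenius at p in Gal(Q(zeta_n)/Q) = (Z/nZ)* is the class of p, so its order is ord_114(31), the smallest k >= 1 with 31^k = 1 mod 114.
n = 114 = 2 * 3 * 19, phi(114) = 36; the order divides phi(n).
Divisors of 36: 1, 2, 3, 4, 6, 9, 12, 18, 36
Repeated squaring mod 114: 31^1 = 31, 31^2 = 49, 31^4 = 7, 31^8 = 49, 31^16 = 7, 31^32 = 49
Test divisors in increasing order:
  k=1: 31^1 = 31 mod 114
  k=2: 31^2 = 49 mod 114
  k=3: 31^3 = 49 * 31 = 37 mod 114
  k=4: 31^4 = 7 mod 114
  k=6: 31^6 = 7 * 49 = 1 mod 114  <- first divisor giving 1
Order = 6

6


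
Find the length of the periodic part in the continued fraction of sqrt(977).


Run the CF algorithm for sqrt(977).
a_0 = floor(sqrt(977)) = 31; set m_0=0, q_0=1.
Recurrence: m' = q*a - m,  q' = (d - m'^2)/q,  a' = floor((a_0 + m')/q').
  step 1: m=31, q=16, a=3
  step 2: m=17, q=43, a=1
  step 3: m=26, q=7, a=8
  step 4: m=30, q=11, a=5
  step 5: m=25, q=32, a=1
  step 6: m=7, q=29, a=1
  step 7: m=22, q=17, a=3
  step 8: m=29, q=8, a=7
  step 9: m=27, q=31, a=1
  step 10: m=4, q=31, a=1
  step 11: m=27, q=8, a=7
  step 12: m=29, q=17, a=3
  step 13: m=22, q=29, a=1
  step 14: m=7, q=32, a=1
  step 15: m=25, q=11, a=5
  step 16: m=30, q=7, a=8
  step 17: m=26, q=43, a=1
  step 18: m=17, q=16, a=3
  step 19: m=31, q=1, a=62
a_19 = 2*a_0 = 62, so the period closes here.
sqrt(977) = [31; 3, 1, 8, 5, 1, 1, 3, 7, 1, 1, 7, 3, 1, 1, 5, 8, 1, 3, 62]
Period length = 19

19


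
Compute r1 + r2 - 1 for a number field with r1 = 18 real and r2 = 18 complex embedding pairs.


By Dirichlet's unit theorem:
rank = r1 + r2 - 1
= 18 + 18 - 1
= 35

35


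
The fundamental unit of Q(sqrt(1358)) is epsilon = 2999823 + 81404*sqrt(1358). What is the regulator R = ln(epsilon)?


epsilon = 2999823 + 81404*sqrt(1358)
= 5.9996e+06
R = ln(5.9996e+06)
= 15.6072

15.6072


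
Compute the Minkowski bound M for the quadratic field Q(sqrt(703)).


d = 703, d mod 4 = 3, so disc(K) = 4d = 2812; |disc(K)| = 2812
Real quadratic field, so n = 2, s = r2 = 0, r1 = 2
M = (n!/n^n) * (4/pi)^s * sqrt(|disc(K)|) = (2!/2^2) * (4/pi)^0 * sqrt(2812)
= 0.5 * 1.000000 * 53.028294
= 26.5141

26.5141


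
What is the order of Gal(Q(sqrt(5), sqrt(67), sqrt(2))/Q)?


The 3 square roots of distinct primes are multiplicatively independent over Q,
so [K:Q] = 2^3 and Gal(K/Q) is isomorphic to (Z/2Z)^3.
|Gal| = 2^3 = 8

8


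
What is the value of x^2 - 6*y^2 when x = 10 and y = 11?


x^2 - d*y^2
= 10^2 - 6*11^2
= 100 - 726
= -626

-626


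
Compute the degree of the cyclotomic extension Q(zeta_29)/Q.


The degree equals Euler's totient phi(29).
29 = 29
phi(29) = 28

28


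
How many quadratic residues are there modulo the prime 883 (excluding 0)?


For prime p, the number of non-zero quadratic residues is (p-1)/2.
= (883-1)/2
= 441

441


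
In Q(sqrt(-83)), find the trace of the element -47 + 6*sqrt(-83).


Tr(a + b*sqrt(d)) = (a + b*sqrt(d)) + (a - b*sqrt(d)) = 2a
= 2 * (-47)
= -94

-94


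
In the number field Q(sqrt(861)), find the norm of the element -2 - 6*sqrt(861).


N(a + b*sqrt(d)) = a^2 - d*b^2
= (-2)^2 - (861)*(-6)^2
= 4 - 30996
= -30992

-30992


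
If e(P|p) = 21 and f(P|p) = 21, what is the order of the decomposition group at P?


|D_P| = e * f
= 21 * 21
= 441

441


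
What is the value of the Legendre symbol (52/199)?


p = 199 is prime, so compute (52/199) with the reciprocity algorithm (Jacobi-symbol steps: pull out 2s via (2/n), flip via reciprocity, reduce):
  pull out 2: (2/199) = +1  (since 199 mod 8 = 7)
  pull out 2: (2/199) = +1  (since 199 mod 8 = 7)
  reciprocity: (13/199) -> +(199/13)
  reduce: (4/13)
  pull out 2: (2/13) = -1  (since 13 mod 8 = 5)
  pull out 2: (2/13) = -1  (since 13 mod 8 = 5)
  (1/13) = 1
Product of signs = 1
(52/199) = 1

1


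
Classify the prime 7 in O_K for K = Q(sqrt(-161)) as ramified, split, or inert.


K = Q(sqrt(-161)). Since d mod 4 = 3, disc(K) = -644.
Check p | disc: -644 mod 7 = 0.
p divides disc, so p ramifies: (p) = P^2 with e=2, f=1, g=1.
Therefore p is ramified.

ramified


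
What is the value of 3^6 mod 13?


p = 13 is prime and the exponent is (p-1)/2 = 6, so by Euler's criterion 3^6 = (3/13) = +1 or -1 mod 13.
Compute by square-and-multiply:
  6 = 4 + 2 (binary 110)
  Repeated squaring mod 13: 3^1 = 3, 3^2 = 9, 3^4 = 3
  3^6 = 3^4 * 3^2 = 3 * 9 mod 13
    3 * 9 = 27 = 1 mod 13
  3^6 = 1 mod 13
Result 1: 3 is a quadratic residue mod 13.
3^6 mod 13 = 1

1


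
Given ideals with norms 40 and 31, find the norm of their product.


N(IJ) = N(I) * N(J)
= 40 * 31
= 1240

1240


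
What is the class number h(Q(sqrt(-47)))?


K = Q(sqrt(-47)). d mod 4 = 1, so D = disc(K) = d = -47
h(K) equals the number of primitive reduced positive-definite forms (a, b, c) = a*x^2 + b*x*y + c*y^2 with b^2 - 4ac = D,
where reduced means |b| <= a <= c, with b >= 0 whenever |b| = a or a = c, and primitive means gcd(a, b, c) = 1.
Reduced forces 3a^2 <= |D| = 47, so 1 <= a <= 3; b must have the parity of D, and c = (b^2 - D)/(4a) must be an integer >= a.
Enumerate a = 1..3, b in [-a, a]:
  a=1: (1, 1, 12)  [1]
  a=2: (2, -1, 6), (2, 1, 6)  [2]
  a=3: (3, -1, 4), (3, 1, 4)  [2]
Total reduced forms: 1 + 2 + 2 = 5
h = 5

5


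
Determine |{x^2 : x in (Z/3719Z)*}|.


For prime p, the number of non-zero quadratic residues is (p-1)/2.
= (3719-1)/2
= 1859

1859


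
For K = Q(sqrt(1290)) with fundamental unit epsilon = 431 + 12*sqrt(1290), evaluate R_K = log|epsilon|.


epsilon = 431 + 12*sqrt(1290)
= 861.9988
R = ln(861.9988)
= 6.7593

6.7593


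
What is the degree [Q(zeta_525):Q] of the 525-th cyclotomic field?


The degree equals Euler's totient phi(525).
525 = 3 * 5^2 * 7
phi(525) = 240

240


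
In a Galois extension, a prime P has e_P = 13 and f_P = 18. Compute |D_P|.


|D_P| = e * f
= 13 * 18
= 234

234


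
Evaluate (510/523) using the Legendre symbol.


p = 523 is prime, so compute (510/523) with the reciprocity algorithm (Jacobi-symbol steps: pull out 2s via (2/n), flip via reciprocity, reduce):
  pull out 2: (2/523) = -1  (since 523 mod 8 = 3)
  reciprocity: (255/523) -> -(523/255)
  reduce: (13/255)
  reciprocity: (13/255) -> +(255/13)
  reduce: (8/13)
  pull out 2: (2/13) = -1  (since 13 mod 8 = 5)
  pull out 2: (2/13) = -1  (since 13 mod 8 = 5)
  pull out 2: (2/13) = -1  (since 13 mod 8 = 5)
  (1/13) = 1
Product of signs = -1
(510/523) = -1

-1


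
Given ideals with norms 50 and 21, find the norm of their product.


N(IJ) = N(I) * N(J)
= 50 * 21
= 1050

1050


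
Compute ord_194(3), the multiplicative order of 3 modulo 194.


We want ord_194(3), the smallest k >= 1 with 3^k = 1 mod 194.
n = 194 = 2 * 97, phi(194) = 96; the order divides phi(n).
Divisors of 96: 1, 2, 3, 4, 6, 8, 12, 16, 24, 32, 48, 96
Repeated squaring mod 194: 3^1 = 3, 3^2 = 9, 3^4 = 81, 3^8 = 159, 3^16 = 61, 3^32 = 35, 3^64 = 61
Test divisors in increasing order:
  k=1: 3^1 = 3 mod 194
  k=2: 3^2 = 9 mod 194
  k=3: 3^3 = 9 * 3 = 27 mod 194
  k=4: 3^4 = 81 mod 194
  k=6: 3^6 = 81 * 9 = 147 mod 194
  k=8: 3^8 = 159 mod 194
  k=12: 3^12 = 159 * 81 = 75 mod 194
  k=16: 3^16 = 61 mod 194
  k=24: 3^24 = 61 * 159 = 193 mod 194
  k=32: 3^32 = 35 mod 194
  k=48: 3^48 = 35 * 61 = 1 mod 194  <- first divisor giving 1
Order = 48

48


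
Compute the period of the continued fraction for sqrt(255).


Run the CF algorithm for sqrt(255).
a_0 = floor(sqrt(255)) = 15; set m_0=0, q_0=1.
Recurrence: m' = q*a - m,  q' = (d - m'^2)/q,  a' = floor((a_0 + m')/q').
  step 1: m=15, q=30, a=1
  step 2: m=15, q=1, a=30
a_2 = 2*a_0 = 30, so the period closes here.
sqrt(255) = [15; 1, 30]
Period length = 2

2


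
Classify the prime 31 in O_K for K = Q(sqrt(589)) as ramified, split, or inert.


K = Q(sqrt(589)). Since d mod 4 = 1, disc(K) = 589.
Check p | disc: 589 mod 31 = 0.
p divides disc, so p ramifies: (p) = P^2 with e=2, f=1, g=1.
Therefore p is ramified.

ramified


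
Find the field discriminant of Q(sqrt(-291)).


For K = Q(sqrt(d)) with d squarefree: disc(K) = d if d = 1 mod 4, and disc(K) = 4d if d = 2 or 3 mod 4.
Here d = -291, and d mod 4 = 1.
d = 1 mod 4 (O_K = Z[(1+sqrt(d))/2]), so disc(K) = d = -291

-291


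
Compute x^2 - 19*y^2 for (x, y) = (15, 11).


x^2 - d*y^2
= 15^2 - 19*11^2
= 225 - 2299
= -2074

-2074


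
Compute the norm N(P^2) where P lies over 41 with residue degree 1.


N(P^a) = p^(a*f)
= 41^(2*1)
= 41^2
= 1681

1681


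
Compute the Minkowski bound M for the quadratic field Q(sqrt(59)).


d = 59, d mod 4 = 3, so disc(K) = 4d = 236; |disc(K)| = 236
Real quadratic field, so n = 2, s = r2 = 0, r1 = 2
M = (n!/n^n) * (4/pi)^s * sqrt(|disc(K)|) = (2!/2^2) * (4/pi)^0 * sqrt(236)
= 0.5 * 1.000000 * 15.362291
= 7.6811

7.6811


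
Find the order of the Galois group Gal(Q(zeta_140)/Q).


|Gal(Q(zeta_140)/Q)| = phi(140)
= 48

48


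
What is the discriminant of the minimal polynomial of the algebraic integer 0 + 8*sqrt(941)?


The element 0 + 8*sqrt(941) has minimal polynomial:
x^2 + 0*x - 60224
Discriminant = (0)^2 - 4*(-60224)
= 0 + 240896
= 240896

240896


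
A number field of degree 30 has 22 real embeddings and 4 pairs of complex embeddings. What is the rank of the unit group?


By Dirichlet's unit theorem:
rank = r1 + r2 - 1
= 22 + 4 - 1
= 25

25


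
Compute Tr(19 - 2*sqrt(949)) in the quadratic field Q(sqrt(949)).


Tr(a + b*sqrt(d)) = (a + b*sqrt(d)) + (a - b*sqrt(d)) = 2a
= 2 * (19)
= 38

38


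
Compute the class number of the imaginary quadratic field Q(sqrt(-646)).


K = Q(sqrt(-646)). d mod 4 = 2, so D = disc(K) = 4d = -2584
h(K) equals the number of primitive reduced positive-definite forms (a, b, c) = a*x^2 + b*x*y + c*y^2 with b^2 - 4ac = D,
where reduced means |b| <= a <= c, with b >= 0 whenever |b| = a or a = c, and primitive means gcd(a, b, c) = 1.
Reduced forces 3a^2 <= |D| = 2584, so 1 <= a <= 29; b must have the parity of D, and c = (b^2 - D)/(4a) must be an integer >= a.
Enumerate a = 1..29, b in [-a, a]:
  a=1: (1, 0, 646)  [1]
  a=2: (2, 0, 323)  [1]
  a=3..4: none
  a=5: (5, -4, 130), (5, 4, 130)  [2]
  a=6..9: none
  a=10: (10, -4, 65), (10, 4, 65)  [2]
  a=11: (11, -10, 61), (11, 10, 61)  [2]
  a=12: none
  a=13: (13, -4, 50), (13, 4, 50)  [2]
  a=14..16: none
  a=17: (17, 0, 38)  [1]
  a=18: none
  a=19: (19, 0, 34)  [1]
  a=20..21: none
  a=22: (22, -12, 31), (22, 12, 31)  [2]
  a=23..24: none
  a=25: (25, -4, 26), (25, 4, 26)  [2]
  a=26..29: none
Total reduced forms: 1 + 1 + 2 + 2 + 2 + 2 + 1 + 1 + 2 + 2 = 16
h = 16

16


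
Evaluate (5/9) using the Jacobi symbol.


Compute (5/9) via quadratic reciprocity:
  reciprocity: (5/9) -> +(9/5)
  reduce: (4/5)
  pull out 2: (2/5) = -1  (since 5 mod 8 = 5)
  pull out 2: (2/5) = -1  (since 5 mod 8 = 5)
  (1/5) = 1
Product of signs = 1

1


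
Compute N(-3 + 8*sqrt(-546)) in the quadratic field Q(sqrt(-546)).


N(a + b*sqrt(d)) = a^2 - d*b^2
= (-3)^2 - (-546)*(8)^2
= 9 + 34944
= 34953

34953


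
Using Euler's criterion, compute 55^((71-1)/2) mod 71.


p = 71 is prime and the exponent is (p-1)/2 = 35, so by Euler's criterion 55^35 = (55/71) = +1 or -1 mod 71.
Compute by square-and-multiply:
  35 = 32 + 2 + 1 (binary 100011)
  Repeated squaring mod 71: 55^1 = 55, 55^2 = 43, 55^4 = 3, 55^8 = 9, 55^16 = 10, 55^32 = 29
  55^35 = 55^32 * 55^2 * 55^1 = 29 * 43 * 55 mod 71
    29 * 43 = 1247 = 40 mod 71
    40 * 55 = 2200 = 70 mod 71
  55^35 = 70 mod 71
Result 70 = p - 1 = -1 mod 71: 55 is a quadratic non-residue mod 71. As a residue in [0, p-1] the value is 70.
55^35 mod 71 = 70

70


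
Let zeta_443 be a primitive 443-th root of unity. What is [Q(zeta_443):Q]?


The degree equals Euler's totient phi(443).
443 = 443
phi(443) = 442

442


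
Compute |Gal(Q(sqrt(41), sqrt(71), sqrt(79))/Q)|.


The 3 square roots of distinct primes are multiplicatively independent over Q,
so [K:Q] = 2^3 and Gal(K/Q) is isomorphic to (Z/2Z)^3.
|Gal| = 2^3 = 8

8


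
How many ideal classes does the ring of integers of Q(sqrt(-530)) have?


K = Q(sqrt(-530)). d mod 4 = 2, so D = disc(K) = 4d = -2120
h(K) equals the number of primitive reduced positive-definite forms (a, b, c) = a*x^2 + b*x*y + c*y^2 with b^2 - 4ac = D,
where reduced means |b| <= a <= c, with b >= 0 whenever |b| = a or a = c, and primitive means gcd(a, b, c) = 1.
Reduced forces 3a^2 <= |D| = 2120, so 1 <= a <= 26; b must have the parity of D, and c = (b^2 - D)/(4a) must be an integer >= a.
Enumerate a = 1..26, b in [-a, a]:
  a=1: (1, 0, 530)  [1]
  a=2: (2, 0, 265)  [1]
  a=3: (3, -2, 177), (3, 2, 177)  [2]
  a=4: none
  a=5: (5, 0, 106)  [1]
  a=6: (6, -4, 89), (6, 4, 89)  [2]
  a=7: (7, -6, 77), (7, 6, 77)  [2]
  a=8: none
  a=9: (9, -2, 59), (9, 2, 59)  [2]
  a=10: (10, 0, 53)  [1]
  a=11: (11, -6, 49), (11, 6, 49)  [2]
  a=12: none
  a=13: (13, -8, 42), (13, 8, 42)  [2]
  a=14: (14, -8, 39), (14, 8, 39)  [2]
  a=15: (15, -10, 37), (15, 10, 37)  [2]
  a=16..17: none
  a=18: (18, -16, 33), (18, 16, 33)  [2]
  a=19..20: none
  a=21: (21, -20, 30), (21, -8, 26), (21, 8, 26), (21, 20, 30)  [4]
  a=22: (22, -16, 27), (22, 16, 27)  [2]
  a=23..26: none
Total reduced forms: 1 + 1 + 2 + 1 + 2 + 2 + 2 + 1 + 2 + 2 + 2 + 2 + 2 + 4 + 2 = 28
h = 28

28


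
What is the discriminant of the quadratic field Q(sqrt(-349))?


For K = Q(sqrt(d)) with d squarefree: disc(K) = d if d = 1 mod 4, and disc(K) = 4d if d = 2 or 3 mod 4.
Here d = -349, and d mod 4 = 3.
d = 3 mod 4, not 1 (O_K = Z[sqrt(d)]), so disc(K) = 4d = 4 * (-349) = -1396

-1396


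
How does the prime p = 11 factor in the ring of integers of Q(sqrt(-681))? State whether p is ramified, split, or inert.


K = Q(sqrt(-681)). Since d mod 4 = 3, disc(K) = -2724.
Check p | disc: -2724 mod 11 = 4.
p does not divide disc. Compute Legendre symbol (d/p):
1^((11-1)/2) mod 11 = 1
(d/p) = 1, so p splits: (p) = P*P' with e=1, f=1, g=2.
Therefore p is split.

split


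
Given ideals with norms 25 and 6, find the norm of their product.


N(IJ) = N(I) * N(J)
= 25 * 6
= 150

150


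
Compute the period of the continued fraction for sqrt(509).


Run the CF algorithm for sqrt(509).
a_0 = floor(sqrt(509)) = 22; set m_0=0, q_0=1.
Recurrence: m' = q*a - m,  q' = (d - m'^2)/q,  a' = floor((a_0 + m')/q').
  step 1: m=22, q=25, a=1
  step 2: m=3, q=20, a=1
  step 3: m=17, q=11, a=3
  step 4: m=16, q=23, a=1
  step 5: m=7, q=20, a=1
  step 6: m=13, q=17, a=2
  step 7: m=21, q=4, a=10
  step 8: m=19, q=37, a=1
  step 9: m=18, q=5, a=8
  step 10: m=22, q=5, a=8
  step 11: m=18, q=37, a=1
  step 12: m=19, q=4, a=10
  step 13: m=21, q=17, a=2
  step 14: m=13, q=20, a=1
  step 15: m=7, q=23, a=1
  step 16: m=16, q=11, a=3
  step 17: m=17, q=20, a=1
  step 18: m=3, q=25, a=1
  step 19: m=22, q=1, a=44
a_19 = 2*a_0 = 44, so the period closes here.
sqrt(509) = [22; 1, 1, 3, 1, 1, 2, 10, 1, 8, 8, 1, 10, 2, 1, 1, 3, 1, 1, 44]
Period length = 19

19


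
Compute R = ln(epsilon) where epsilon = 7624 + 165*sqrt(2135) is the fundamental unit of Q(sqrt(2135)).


epsilon = 7624 + 165*sqrt(2135)
= 15247.9999
R = ln(15247.9999)
= 9.6322

9.6322


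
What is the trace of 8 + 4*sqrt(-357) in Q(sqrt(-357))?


Tr(a + b*sqrt(d)) = (a + b*sqrt(d)) + (a - b*sqrt(d)) = 2a
= 2 * (8)
= 16

16


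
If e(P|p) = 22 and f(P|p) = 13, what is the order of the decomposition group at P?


|D_P| = e * f
= 22 * 13
= 286

286


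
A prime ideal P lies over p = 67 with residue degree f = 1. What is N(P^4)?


N(P^a) = p^(a*f)
= 67^(4*1)
= 67^4
= 20151121

20151121


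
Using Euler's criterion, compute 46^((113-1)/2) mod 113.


p = 113 is prime and the exponent is (p-1)/2 = 56, so by Euler's criterion 46^56 = (46/113) = +1 or -1 mod 113.
Compute by square-and-multiply:
  56 = 32 + 16 + 8 (binary 111000)
  Repeated squaring mod 113: 46^1 = 46, 46^2 = 82, 46^4 = 57, 46^8 = 85, 46^16 = 106, 46^32 = 49
  46^56 = 46^32 * 46^16 * 46^8 = 49 * 106 * 85 mod 113
    49 * 106 = 5194 = 109 mod 113
    109 * 85 = 9265 = 112 mod 113
  46^56 = 112 mod 113
Result 112 = p - 1 = -1 mod 113: 46 is a quadratic non-residue mod 113. As a residue in [0, p-1] the value is 112.
46^56 mod 113 = 112

112


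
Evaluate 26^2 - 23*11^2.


x^2 - d*y^2
= 26^2 - 23*11^2
= 676 - 2783
= -2107

-2107


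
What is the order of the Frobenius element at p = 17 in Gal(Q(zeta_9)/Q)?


The Frobenius at p in Gal(Q(zeta_n)/Q) = (Z/nZ)* is the class of p, so its order is ord_9(17), the smallest k >= 1 with 17^k = 1 mod 9.
n = 9 = 3^2, phi(9) = 6; the order divides phi(n).
Divisors of 6: 1, 2, 3, 6
Repeated squaring mod 9: 17^1 = 8, 17^2 = 1, 17^4 = 1
Test divisors in increasing order:
  k=1: 17^1 = 8 mod 9
  k=2: 17^2 = 1 mod 9  <- first divisor giving 1
Order = 2

2


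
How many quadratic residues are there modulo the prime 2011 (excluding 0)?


For prime p, the number of non-zero quadratic residues is (p-1)/2.
= (2011-1)/2
= 1005

1005


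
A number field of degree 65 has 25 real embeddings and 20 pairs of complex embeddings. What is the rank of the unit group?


By Dirichlet's unit theorem:
rank = r1 + r2 - 1
= 25 + 20 - 1
= 44

44


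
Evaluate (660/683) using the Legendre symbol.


p = 683 is prime, so compute (660/683) with the reciprocity algorithm (Jacobi-symbol steps: pull out 2s via (2/n), flip via reciprocity, reduce):
  pull out 2: (2/683) = -1  (since 683 mod 8 = 3)
  pull out 2: (2/683) = -1  (since 683 mod 8 = 3)
  reciprocity: (165/683) -> +(683/165)
  reduce: (23/165)
  reciprocity: (23/165) -> +(165/23)
  reduce: (4/23)
  pull out 2: (2/23) = +1  (since 23 mod 8 = 7)
  pull out 2: (2/23) = +1  (since 23 mod 8 = 7)
  (1/23) = 1
Product of signs = 1
(660/683) = 1

1


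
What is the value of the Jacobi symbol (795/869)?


Compute (795/869) via quadratic reciprocity:
  reciprocity: (795/869) -> +(869/795)
  reduce: (74/795)
  pull out 2: (2/795) = -1  (since 795 mod 8 = 3)
  reciprocity: (37/795) -> +(795/37)
  reduce: (18/37)
  pull out 2: (2/37) = -1  (since 37 mod 8 = 5)
  reciprocity: (9/37) -> +(37/9)
  reduce: (1/9)
  (1/9) = 1
Product of signs = 1

1


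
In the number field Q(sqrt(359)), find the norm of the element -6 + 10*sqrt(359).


N(a + b*sqrt(d)) = a^2 - d*b^2
= (-6)^2 - (359)*(10)^2
= 36 - 35900
= -35864

-35864


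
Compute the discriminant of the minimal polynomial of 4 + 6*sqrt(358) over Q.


The element 4 + 6*sqrt(358) has minimal polynomial:
x^2 - 8*x - 12872
Discriminant = (-8)^2 - 4*(-12872)
= 64 + 51488
= 51552

51552


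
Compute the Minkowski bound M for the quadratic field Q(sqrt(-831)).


d = -831, d mod 4 = 1, so disc(K) = d = -831; |disc(K)| = 831
Imaginary quadratic field, so n = 2, s = r2 = 1, r1 = 0
M = (n!/n^n) * (4/pi)^s * sqrt(|disc(K)|) = (2!/2^2) * (4/pi)^1 * sqrt(831)
= 0.5 * 1.273240 * 28.827071
= 18.3519

18.3519


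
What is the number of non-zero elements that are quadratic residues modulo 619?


For prime p, the number of non-zero quadratic residues is (p-1)/2.
= (619-1)/2
= 309

309


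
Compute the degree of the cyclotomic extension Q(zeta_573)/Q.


The degree equals Euler's totient phi(573).
573 = 3 * 191
phi(573) = 380

380


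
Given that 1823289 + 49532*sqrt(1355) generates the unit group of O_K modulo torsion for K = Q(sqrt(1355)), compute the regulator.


epsilon = 1823289 + 49532*sqrt(1355)
= 3.6466e+06
R = ln(3.6466e+06)
= 15.1093

15.1093


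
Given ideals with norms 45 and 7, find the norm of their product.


N(IJ) = N(I) * N(J)
= 45 * 7
= 315

315


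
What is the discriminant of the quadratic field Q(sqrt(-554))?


For K = Q(sqrt(d)) with d squarefree: disc(K) = d if d = 1 mod 4, and disc(K) = 4d if d = 2 or 3 mod 4.
Here d = -554, and d mod 4 = 2.
d = 2 mod 4, not 1 (O_K = Z[sqrt(d)]), so disc(K) = 4d = 4 * (-554) = -2216

-2216


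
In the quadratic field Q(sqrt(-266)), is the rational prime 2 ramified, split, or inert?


K = Q(sqrt(-266)). Since d mod 4 = 2, disc(K) = -1064.
Check p | disc: -1064 mod 2 = 0.
p divides disc, so p ramifies: (p) = P^2 with e=2, f=1, g=1.
Therefore p is ramified.

ramified


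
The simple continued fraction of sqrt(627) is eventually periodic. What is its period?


Run the CF algorithm for sqrt(627).
a_0 = floor(sqrt(627)) = 25; set m_0=0, q_0=1.
Recurrence: m' = q*a - m,  q' = (d - m'^2)/q,  a' = floor((a_0 + m')/q').
  step 1: m=25, q=2, a=25
  step 2: m=25, q=1, a=50
a_2 = 2*a_0 = 50, so the period closes here.
sqrt(627) = [25; 25, 50]
Period length = 2

2


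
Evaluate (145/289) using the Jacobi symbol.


Compute (145/289) via quadratic reciprocity:
  reciprocity: (145/289) -> +(289/145)
  reduce: (144/145)
  pull out 2: (2/145) = +1  (since 145 mod 8 = 1)
  pull out 2: (2/145) = +1  (since 145 mod 8 = 1)
  pull out 2: (2/145) = +1  (since 145 mod 8 = 1)
  pull out 2: (2/145) = +1  (since 145 mod 8 = 1)
  reciprocity: (9/145) -> +(145/9)
  reduce: (1/9)
  (1/9) = 1
Product of signs = 1

1


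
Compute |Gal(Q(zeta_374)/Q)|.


|Gal(Q(zeta_374)/Q)| = phi(374)
= 160

160


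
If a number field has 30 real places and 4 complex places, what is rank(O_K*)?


By Dirichlet's unit theorem:
rank = r1 + r2 - 1
= 30 + 4 - 1
= 33

33


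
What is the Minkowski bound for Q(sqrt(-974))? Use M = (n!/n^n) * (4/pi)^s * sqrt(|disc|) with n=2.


d = -974, d mod 4 = 2, so disc(K) = 4d = -3896; |disc(K)| = 3896
Imaginary quadratic field, so n = 2, s = r2 = 1, r1 = 0
M = (n!/n^n) * (4/pi)^s * sqrt(|disc(K)|) = (2!/2^2) * (4/pi)^1 * sqrt(3896)
= 0.5 * 1.273240 * 62.417946
= 39.7365

39.7365


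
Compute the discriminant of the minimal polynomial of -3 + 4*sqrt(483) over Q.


The element -3 + 4*sqrt(483) has minimal polynomial:
x^2 + 6*x - 7719
Discriminant = (6)^2 - 4*(-7719)
= 36 + 30876
= 30912

30912


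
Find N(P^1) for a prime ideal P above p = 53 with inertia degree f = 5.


N(P^a) = p^(a*f)
= 53^(1*5)
= 53^5
= 418195493

418195493


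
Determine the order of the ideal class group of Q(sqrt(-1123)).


K = Q(sqrt(-1123)). d mod 4 = 1, so D = disc(K) = d = -1123
h(K) equals the number of primitive reduced positive-definite forms (a, b, c) = a*x^2 + b*x*y + c*y^2 with b^2 - 4ac = D,
where reduced means |b| <= a <= c, with b >= 0 whenever |b| = a or a = c, and primitive means gcd(a, b, c) = 1.
Reduced forces 3a^2 <= |D| = 1123, so 1 <= a <= 19; b must have the parity of D, and c = (b^2 - D)/(4a) must be an integer >= a.
Enumerate a = 1..19, b in [-a, a]:
  a=1: (1, 1, 281)  [1]
  a=2..6: none
  a=7: (7, -5, 41), (7, 5, 41)  [2]
  a=8..16: none
  a=17: (17, -13, 19), (17, 13, 19)  [2]
  a=18..19: none
Total reduced forms: 1 + 2 + 2 = 5
h = 5

5


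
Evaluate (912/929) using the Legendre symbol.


p = 929 is prime, so compute (912/929) with the reciprocity algorithm (Jacobi-symbol steps: pull out 2s via (2/n), flip via reciprocity, reduce):
  pull out 2: (2/929) = +1  (since 929 mod 8 = 1)
  pull out 2: (2/929) = +1  (since 929 mod 8 = 1)
  pull out 2: (2/929) = +1  (since 929 mod 8 = 1)
  pull out 2: (2/929) = +1  (since 929 mod 8 = 1)
  reciprocity: (57/929) -> +(929/57)
  reduce: (17/57)
  reciprocity: (17/57) -> +(57/17)
  reduce: (6/17)
  pull out 2: (2/17) = +1  (since 17 mod 8 = 1)
  reciprocity: (3/17) -> +(17/3)
  reduce: (2/3)
  pull out 2: (2/3) = -1  (since 3 mod 8 = 3)
  (1/3) = 1
Product of signs = -1
(912/929) = -1

-1


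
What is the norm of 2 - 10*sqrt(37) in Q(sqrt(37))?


N(a + b*sqrt(d)) = a^2 - d*b^2
= (2)^2 - (37)*(-10)^2
= 4 - 3700
= -3696

-3696


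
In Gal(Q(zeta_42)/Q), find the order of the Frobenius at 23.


The Frobenius at p in Gal(Q(zeta_n)/Q) = (Z/nZ)* is the class of p, so its order is ord_42(23), the smallest k >= 1 with 23^k = 1 mod 42.
n = 42 = 2 * 3 * 7, phi(42) = 12; the order divides phi(n).
Divisors of 12: 1, 2, 3, 4, 6, 12
Repeated squaring mod 42: 23^1 = 23, 23^2 = 25, 23^4 = 37, 23^8 = 25
Test divisors in increasing order:
  k=1: 23^1 = 23 mod 42
  k=2: 23^2 = 25 mod 42
  k=3: 23^3 = 25 * 23 = 29 mod 42
  k=4: 23^4 = 37 mod 42
  k=6: 23^6 = 37 * 25 = 1 mod 42  <- first divisor giving 1
Order = 6

6


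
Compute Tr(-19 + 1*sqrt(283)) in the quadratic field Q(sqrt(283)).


Tr(a + b*sqrt(d)) = (a + b*sqrt(d)) + (a - b*sqrt(d)) = 2a
= 2 * (-19)
= -38

-38


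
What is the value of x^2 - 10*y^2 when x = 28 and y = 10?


x^2 - d*y^2
= 28^2 - 10*10^2
= 784 - 1000
= -216

-216


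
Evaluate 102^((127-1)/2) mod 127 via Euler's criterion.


p = 127 is prime and the exponent is (p-1)/2 = 63, so by Euler's criterion 102^63 = (102/127) = +1 or -1 mod 127.
Compute by square-and-multiply:
  63 = 32 + 16 + 8 + 4 + 2 + 1 (binary 111111)
  Repeated squaring mod 127: 102^1 = 102, 102^2 = 117, 102^4 = 100, 102^8 = 94, 102^16 = 73, 102^32 = 122
  102^63 = 102^32 * 102^16 * 102^8 * 102^4 * 102^2 * 102^1 = 122 * 73 * 94 * 100 * 117 * 102 mod 127
    122 * 73 = 8906 = 16 mod 127
    16 * 94 = 1504 = 107 mod 127
    107 * 100 = 10700 = 32 mod 127
    32 * 117 = 3744 = 61 mod 127
    61 * 102 = 6222 = 126 mod 127
  102^63 = 126 mod 127
Result 126 = p - 1 = -1 mod 127: 102 is a quadratic non-residue mod 127. As a residue in [0, p-1] the value is 126.
102^63 mod 127 = 126

126


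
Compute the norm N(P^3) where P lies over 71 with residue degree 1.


N(P^a) = p^(a*f)
= 71^(3*1)
= 71^3
= 357911

357911


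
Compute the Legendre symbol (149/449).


p = 449 is prime, so compute (149/449) with the reciprocity algorithm (Jacobi-symbol steps: pull out 2s via (2/n), flip via reciprocity, reduce):
  reciprocity: (149/449) -> +(449/149)
  reduce: (2/149)
  pull out 2: (2/149) = -1  (since 149 mod 8 = 5)
  (1/149) = 1
Product of signs = -1
(149/449) = -1

-1


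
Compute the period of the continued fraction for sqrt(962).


Run the CF algorithm for sqrt(962).
a_0 = floor(sqrt(962)) = 31; set m_0=0, q_0=1.
Recurrence: m' = q*a - m,  q' = (d - m'^2)/q,  a' = floor((a_0 + m')/q').
  step 1: m=31, q=1, a=62
a_1 = 2*a_0 = 62, so the period closes here.
sqrt(962) = [31; 62]
Period length = 1

1


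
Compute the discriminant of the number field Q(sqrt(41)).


For K = Q(sqrt(d)) with d squarefree: disc(K) = d if d = 1 mod 4, and disc(K) = 4d if d = 2 or 3 mod 4.
Here d = 41, and d mod 4 = 1.
d = 1 mod 4 (O_K = Z[(1+sqrt(d))/2]), so disc(K) = d = 41

41


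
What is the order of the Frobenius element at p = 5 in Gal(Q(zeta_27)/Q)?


The Frobenius at p in Gal(Q(zeta_n)/Q) = (Z/nZ)* is the class of p, so its order is ord_27(5), the smallest k >= 1 with 5^k = 1 mod 27.
n = 27 = 3^3, phi(27) = 18; the order divides phi(n).
Divisors of 18: 1, 2, 3, 6, 9, 18
Repeated squaring mod 27: 5^1 = 5, 5^2 = 25, 5^4 = 4, 5^8 = 16, 5^16 = 13
Test divisors in increasing order:
  k=1: 5^1 = 5 mod 27
  k=2: 5^2 = 25 mod 27
  k=3: 5^3 = 25 * 5 = 17 mod 27
  k=6: 5^6 = 4 * 25 = 19 mod 27
  k=9: 5^9 = 16 * 5 = 26 mod 27
  k=18: 5^18 = 13 * 25 = 1 mod 27  <- first divisor giving 1
Order = 18

18
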